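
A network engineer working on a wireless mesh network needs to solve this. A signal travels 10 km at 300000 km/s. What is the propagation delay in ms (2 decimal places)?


Given: distance = 10 km, speed = 300000 km/s
Delay = distance / speed = 10 / 300000 seconds
Delay in ms = 10 * 1000 / 300000
Delay = 0.0333 ms
Rounded to 2 dp = 0.03 ms

0.03


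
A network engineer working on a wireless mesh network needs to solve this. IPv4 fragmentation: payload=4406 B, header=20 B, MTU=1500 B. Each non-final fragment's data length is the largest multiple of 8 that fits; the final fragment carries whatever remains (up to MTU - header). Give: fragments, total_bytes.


Max data per non-final fragment = floor((MTU - header)/8)*8 = floor((1500 - 20)/8)*8 = floor(1480/8)*8 = 1480 B
Final fragment needs no 8-byte alignment: it can carry up to MTU - header = 1480 B
Non-final fragments needed = ceil((payload - 1480) / 1480) = ceil(2926/1480) = ceil(1.9770) = 2
Number of fragments = 2 + 1 = 3
Fragment sizes (data): 2 * 1480 B + 1446 B (last, 1446 <= 1480 OK)
Total bytes sent = payload + n_frags * header = 4406 + 3*20 = 4406 + 60 = 4466 B

3, 4466


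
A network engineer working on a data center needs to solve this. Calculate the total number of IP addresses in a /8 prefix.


Given: CIDR prefix /8
Host bits = 32 - 8 = 24
Total addresses = 2^24 = 16777216

16777216


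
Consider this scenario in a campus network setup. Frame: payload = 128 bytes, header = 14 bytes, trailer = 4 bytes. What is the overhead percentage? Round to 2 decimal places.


Given: payload = 128 B, header = 14 B, trailer = 4 B
Overhead bytes = header + trailer = 14 + 4 = 18
Total frame = payload + overhead = 128 + 18 = 146
Overhead % = 18 / 146 * 100 = 12.3288% -> 12.33% (2 dp)

12.33


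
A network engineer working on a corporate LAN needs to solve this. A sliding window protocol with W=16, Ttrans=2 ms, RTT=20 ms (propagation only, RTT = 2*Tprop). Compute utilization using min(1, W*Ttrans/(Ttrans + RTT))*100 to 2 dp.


Given: W = 16, Ttrans = 2 ms, RTT = 20 ms (= 2 * Tprop, Tprop = 10 ms)
Cycle time = Ttrans + RTT = 2 + 20 = 22 ms (first packet sent until its ACK returns)
W * Ttrans = 16 * 2 = 32 ms of sending per cycle
W * Ttrans / (Ttrans + RTT) = 32 / 22 = 1.454545
U = min(1, 1.454545) = 1.000000
U% = 100.00%

100.00


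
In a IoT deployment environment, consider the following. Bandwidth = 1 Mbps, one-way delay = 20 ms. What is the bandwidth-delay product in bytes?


Given: bandwidth = 1 Mbps, delay = 20 ms
BDP in bits = 1 * 10^6 * 20 / 1000
BDP in bits = 20000
BDP in bytes = 20000 / 8 = 2500

2500


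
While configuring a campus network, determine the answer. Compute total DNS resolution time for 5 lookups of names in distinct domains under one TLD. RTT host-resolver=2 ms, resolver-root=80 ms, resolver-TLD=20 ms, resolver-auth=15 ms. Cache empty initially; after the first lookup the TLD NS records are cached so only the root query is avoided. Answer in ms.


Lookup 1 (cold cache): local + root + TLD + auth = 2 + 80 + 20 + 15 = 117 ms
Lookups 2..5 (TLD NS cached -> skip root; new domain -> still ask TLD and auth): local + TLD + auth = 2 + 20 + 15 = 37 ms each
Remaining 4 lookups: 4 * 37 = 148 ms
Total = 117 + 148 = 265 ms

265


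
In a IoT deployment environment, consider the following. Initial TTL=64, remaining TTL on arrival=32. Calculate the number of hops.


Given: initial TTL = 64, received TTL = 32
Hops = initial TTL - received TTL
Hops = 64 - 32 = 32

32


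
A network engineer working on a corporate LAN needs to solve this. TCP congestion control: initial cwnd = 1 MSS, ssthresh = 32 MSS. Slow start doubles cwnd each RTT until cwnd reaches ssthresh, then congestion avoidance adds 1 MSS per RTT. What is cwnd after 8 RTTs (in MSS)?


RTT 0: cwnd = 1 MSS (initial)
RTT 1: cwnd = 2 MSS (slow start, doubled)
RTT 2: cwnd = 4 MSS (slow start, doubled)
RTT 3: cwnd = 8 MSS (slow start, doubled)
RTT 4: cwnd = 16 MSS (slow start, doubled)
RTT 5: cwnd = 32 MSS (slow start, doubled)
RTT 6: cwnd = 33 MSS (congestion avoidance, +1)
RTT 7: cwnd = 34 MSS (congestion avoidance, +1)
RTT 8: cwnd = 35 MSS (congestion avoidance, +1)

35


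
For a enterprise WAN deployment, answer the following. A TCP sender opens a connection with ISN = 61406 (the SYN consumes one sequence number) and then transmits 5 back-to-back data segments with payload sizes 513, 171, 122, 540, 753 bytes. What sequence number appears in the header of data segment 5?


The SYN occupies sequence number ISN = 61406, so the first data byte is ISN + 1 = 61407.
SEQ of data segment i = (ISN + 1) + sum of payload sizes of segments 1..i-1.
Segment 1: SEQ = 61407, payload = 513 bytes
Segment 2: SEQ = 61920, payload = 171 bytes
Segment 3: SEQ = 62091, payload = 122 bytes
Segment 4: SEQ = 62213, payload = 540 bytes
Segment 5: SEQ = 62753, payload = 753 bytes
SEQ of segment 5 = 61407 + 513 + 171 + 122 + 540 = 62753

62753


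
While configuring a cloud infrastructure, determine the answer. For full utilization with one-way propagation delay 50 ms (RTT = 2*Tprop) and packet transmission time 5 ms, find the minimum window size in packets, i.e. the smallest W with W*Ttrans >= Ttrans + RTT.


Given: Ttrans = 5 ms, RTT = 100 ms (= 2 * Tprop, Tprop = 50 ms)
Time until first ACK returns = Ttrans + RTT = 5 + 100 = 105 ms
Need W * Ttrans >= Ttrans + RTT  ->  W >= (Ttrans + RTT) / Ttrans
(Ttrans + RTT) / Ttrans = 105 / 5 = 21
W_min = ceil(21) = 21

21


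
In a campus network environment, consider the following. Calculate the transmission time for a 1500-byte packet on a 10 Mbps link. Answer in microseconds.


Given: packet = 1500 bytes, bandwidth = 10 Mbps
Packet in bits = 1500 * 8 = 12000 bits
Bandwidth = 10 * 10^6 = 10000000 bps
Time = 12000 / 10000000 seconds
Time in us = 12000 * 10^6 / 10000000 = 1200

1200


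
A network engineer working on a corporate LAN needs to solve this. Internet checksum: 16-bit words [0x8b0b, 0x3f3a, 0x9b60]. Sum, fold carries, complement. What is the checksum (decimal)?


Given words: [0x8b0b, 0x3f3a, 0x9b60]
Step 1: Sum all words
Raw sum = 35595 + 16186 + 39776 = 91557
Step 2: Fold carry: (26021 + 1) = 26022
One's complement = ~26022 & 0xFFFF = 39513

39513


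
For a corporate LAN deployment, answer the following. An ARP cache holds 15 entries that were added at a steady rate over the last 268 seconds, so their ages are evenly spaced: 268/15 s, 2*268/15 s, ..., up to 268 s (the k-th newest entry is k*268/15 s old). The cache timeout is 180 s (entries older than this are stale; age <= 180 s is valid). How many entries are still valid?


Ages are k * 268/15 s for k = 1..15 (spacing = 17.8667 s).
Entry k is valid iff k * 268/15 <= 180 iff k <= 15 * 180 / 268 = 10.0746
n_valid = floor(10.0746) = 10
(n_stale = 15 - 10 = 5)

10


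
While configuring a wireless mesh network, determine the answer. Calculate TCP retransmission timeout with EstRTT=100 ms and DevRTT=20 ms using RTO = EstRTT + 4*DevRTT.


Given: EstRTT = 100 ms, DevRTT = 20 ms
Timeout = EstRTT + 4 * DevRTT
4 * DevRTT = 4 * 20 = 80
Timeout = 100 + 80 = 180 ms

180


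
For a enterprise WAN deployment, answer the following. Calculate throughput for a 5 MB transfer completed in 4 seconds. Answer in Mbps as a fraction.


Given: file = 5 MB, time = 4 s
File in Mb = 5 * 8 = 40 Mb
Throughput = 40 / 4 Mbps
Throughput = 10 Mbps

10


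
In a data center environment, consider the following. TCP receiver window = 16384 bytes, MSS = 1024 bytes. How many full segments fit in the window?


Given: RWND = 16384 bytes, MSS = 1024 bytes
Full segments = floor(RWND / MSS)
Full segments = floor(16384 / 1024)
Full segments = floor(16.0) = 16

16


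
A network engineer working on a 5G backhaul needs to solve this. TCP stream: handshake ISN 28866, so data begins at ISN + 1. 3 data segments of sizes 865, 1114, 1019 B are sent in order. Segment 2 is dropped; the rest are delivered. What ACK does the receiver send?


SYN uses sequence number 28866; first data byte = ISN + 1 = 28867.
Segment 1: SEQ = 28867, len = 865 B, covers [28867, 29731]
Segment 2: SEQ = 29732, len = 1114 B, covers [29732, 30845] [LOST]
Segment 3: SEQ = 30846, len = 1019 B, covers [30846, 31864]
In-order data received: bytes [28867, 29731] (segments 1..1).
Segment 2 missing -> gap begins at byte 29732; later segments buffered out of order.
Cumulative ACK = next expected in-order byte = 28867 + 865 = 29732

29732


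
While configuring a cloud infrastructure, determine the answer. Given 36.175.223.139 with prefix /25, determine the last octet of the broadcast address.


Given: IP = 36.175.223.139, prefix = /25
Host bits = 32 - 25 = 7
Network last octet = 139 AND mask = 128
Host part size = 2^7 - 1 = 127
Broadcast last octet = 128 OR 127 = 255

255


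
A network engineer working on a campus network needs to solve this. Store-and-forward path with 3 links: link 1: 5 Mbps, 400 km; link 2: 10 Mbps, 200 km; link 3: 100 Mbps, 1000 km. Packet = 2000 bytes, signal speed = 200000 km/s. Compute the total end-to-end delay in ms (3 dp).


Packet = 2000 bytes = 16000 bits. Store-and-forward: sum (t_trans + t_prop) per link.
Link 1: t_trans = 16000/(5*10^6) s = 3.2000 ms; t_prop = 400/200000 s = 2.0000 ms; subtotal = 5.2000 ms
Link 2: t_trans = 16000/(10*10^6) s = 1.6000 ms; t_prop = 200/200000 s = 1.0000 ms; subtotal = 2.6000 ms
Link 3: t_trans = 16000/(100*10^6) s = 0.1600 ms; t_prop = 1000/200000 s = 5.0000 ms; subtotal = 5.1600 ms
End-to-end = 5.2000 + 2.6000 + 5.1600 = 12.9600 ms -> 12.960 ms (3 dp)

12.960


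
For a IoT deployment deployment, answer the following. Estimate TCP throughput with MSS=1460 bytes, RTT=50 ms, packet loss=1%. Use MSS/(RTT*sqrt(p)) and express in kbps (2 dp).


Given: MSS = 1460 bytes, RTT = 50 ms, loss = 1%
RTT in seconds = 50 / 1000 = 0.05
Loss rate = 1% = 0.01
sqrt(loss) = sqrt(0.01) = 0.1
Throughput (bytes/s) = 1460 / (0.05 * 0.1) = 292000.0000
Throughput (kbps) = 292000.0000 * 8 / 1000 = 2336.000000 -> 2336.00 kbps (2 dp)

2336.00


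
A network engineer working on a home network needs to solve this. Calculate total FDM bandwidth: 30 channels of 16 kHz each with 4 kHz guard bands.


Given: 30 channels, 16 kHz each, guard = 4 kHz
Channel bandwidth = 30 * 16 = 480 kHz
Guard bands = 29 gaps * 4 kHz = 116 kHz
Total = 480 + 116 = 596 kHz

596


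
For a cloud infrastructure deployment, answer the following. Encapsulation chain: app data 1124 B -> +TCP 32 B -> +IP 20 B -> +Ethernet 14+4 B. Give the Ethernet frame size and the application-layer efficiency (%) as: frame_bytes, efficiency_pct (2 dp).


TCP segment = 1124 + 32 = 1156 B
IP packet = 1156 + 20 = 1176 B
Ethernet frame = 1176 + 14 + 4 = 1194 B
Efficiency = app / frame = 1124 / 1194 = 0.941374 = 94.1374% -> 94.14% (2 dp)

1194, 94.14


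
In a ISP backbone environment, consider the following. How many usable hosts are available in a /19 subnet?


Given: subnet mask /19
Host bits = 32 - 19 = 13
Total addresses = 2^13 = 8192
Usable hosts = 8192 - 2 (network + broadcast) = 8190

8190


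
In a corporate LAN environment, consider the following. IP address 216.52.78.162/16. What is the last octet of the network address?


Given: IP = 216.52.78.162, prefix = /16
Subnet mask = 255.255.0.0
Last octet of IP: 162
Last octet of mask: 0
Network last octet = 162 AND 0 = 0

0


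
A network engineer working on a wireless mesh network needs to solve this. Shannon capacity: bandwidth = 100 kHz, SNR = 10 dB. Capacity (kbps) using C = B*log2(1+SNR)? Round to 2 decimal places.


Given: B = 100 kHz, SNR = 10 dB
SNR linear = 10^(10/10) = 10
1 + SNR = 11
log2(11) = 3.4594316186
C = 100 * 1000 * 3.4594316186 = 345943.1619 bps
C = 345.943162 kbps -> 345.94 kbps (2 dp)

345.94


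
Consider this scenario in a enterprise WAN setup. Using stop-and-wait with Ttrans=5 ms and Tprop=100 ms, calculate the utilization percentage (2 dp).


Given: Ttrans = 5 ms, Tprop = 100 ms
RTT = 2 * Tprop = 2 * 100 = 200 ms
U = Ttrans / (Ttrans + RTT)
U = 5 / (5 + 200)
U = 5 / 205 = 0.02439
U% = 2.44%

2.44


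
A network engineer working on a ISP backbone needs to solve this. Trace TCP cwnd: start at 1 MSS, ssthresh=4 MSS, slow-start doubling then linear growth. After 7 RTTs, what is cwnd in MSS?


RTT 0: cwnd = 1 MSS (initial)
RTT 1: cwnd = 2 MSS (slow start, doubled)
RTT 2: cwnd = 4 MSS (slow start, doubled)
RTT 3: cwnd = 5 MSS (congestion avoidance, +1)
RTT 4: cwnd = 6 MSS (congestion avoidance, +1)
RTT 5: cwnd = 7 MSS (congestion avoidance, +1)
RTT 6: cwnd = 8 MSS (congestion avoidance, +1)
RTT 7: cwnd = 9 MSS (congestion avoidance, +1)

9


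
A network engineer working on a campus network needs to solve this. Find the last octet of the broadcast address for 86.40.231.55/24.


Given: IP = 86.40.231.55, prefix = /24
Host bits = 32 - 24 = 8
Network last octet = 55 AND mask = 0
Host part size = 2^8 - 1 = 255
Broadcast last octet = 0 OR 255 = 255

255


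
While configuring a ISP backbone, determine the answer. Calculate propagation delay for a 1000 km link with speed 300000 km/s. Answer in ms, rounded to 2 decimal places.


Given: distance = 1000 km, speed = 300000 km/s
Delay = distance / speed = 1000 / 300000 seconds
Delay in ms = 1000 * 1000 / 300000
Delay = 3.3333 ms
Rounded to 2 dp = 3.33 ms

3.33


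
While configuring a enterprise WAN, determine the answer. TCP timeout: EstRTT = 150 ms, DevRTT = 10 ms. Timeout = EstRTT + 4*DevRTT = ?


Given: EstRTT = 150 ms, DevRTT = 10 ms
Timeout = EstRTT + 4 * DevRTT
4 * DevRTT = 4 * 10 = 40
Timeout = 150 + 40 = 190 ms

190


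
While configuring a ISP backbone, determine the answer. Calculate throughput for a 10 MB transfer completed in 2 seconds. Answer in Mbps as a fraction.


Given: file = 10 MB, time = 2 s
File in Mb = 10 * 8 = 80 Mb
Throughput = 80 / 2 Mbps
Throughput = 40 Mbps

40


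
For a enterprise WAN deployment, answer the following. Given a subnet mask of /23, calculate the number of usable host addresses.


Given: subnet mask /23
Host bits = 32 - 23 = 9
Total addresses = 2^9 = 512
Usable hosts = 512 - 2 (network + broadcast) = 510

510


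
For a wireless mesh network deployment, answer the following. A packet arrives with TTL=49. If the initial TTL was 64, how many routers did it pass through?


Given: initial TTL = 64, received TTL = 49
Hops = initial TTL - received TTL
Hops = 64 - 49 = 15

15


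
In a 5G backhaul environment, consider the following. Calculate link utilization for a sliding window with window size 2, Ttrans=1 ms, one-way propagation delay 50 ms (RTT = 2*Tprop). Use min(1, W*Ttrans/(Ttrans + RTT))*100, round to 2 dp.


Given: W = 2, Ttrans = 1 ms, RTT = 100 ms (= 2 * Tprop, Tprop = 50 ms)
Cycle time = Ttrans + RTT = 1 + 100 = 101 ms (first packet sent until its ACK returns)
W * Ttrans = 2 * 1 = 2 ms of sending per cycle
W * Ttrans / (Ttrans + RTT) = 2 / 101 = 0.019802
U = min(1, 0.019802) = 0.019802
U% = 1.98%

1.98


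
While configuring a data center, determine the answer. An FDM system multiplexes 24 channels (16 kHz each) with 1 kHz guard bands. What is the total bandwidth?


Given: 24 channels, 16 kHz each, guard = 1 kHz
Channel bandwidth = 24 * 16 = 384 kHz
Guard bands = 23 gaps * 1 kHz = 23 kHz
Total = 384 + 23 = 407 kHz

407


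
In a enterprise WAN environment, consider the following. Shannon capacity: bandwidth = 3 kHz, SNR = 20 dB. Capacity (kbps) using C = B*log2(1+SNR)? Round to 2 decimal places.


Given: B = 3 kHz, SNR = 20 dB
SNR linear = 10^(20/10) = 100
1 + SNR = 101
log2(101) = 6.6582114828
C = 3 * 1000 * 6.6582114828 = 19974.6344 bps
C = 19.974634 kbps -> 19.97 kbps (2 dp)

19.97


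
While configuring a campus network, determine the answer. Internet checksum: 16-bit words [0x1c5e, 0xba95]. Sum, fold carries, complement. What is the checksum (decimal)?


Given words: [0x1c5e, 0xba95]
Step 1: Sum all words
Raw sum = 7262 + 47765 = 55027
One's complement = ~55027 & 0xFFFF = 10508

10508


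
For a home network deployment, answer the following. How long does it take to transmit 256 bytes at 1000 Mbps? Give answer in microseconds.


Given: packet = 256 bytes, bandwidth = 1000 Mbps
Packet in bits = 256 * 8 = 2048 bits
Bandwidth = 1000 * 10^6 = 1000000000 bps
Time = 2048 / 1000000000 seconds
Time in us = 2048 * 10^6 / 1000000000 = 2.048

2.048


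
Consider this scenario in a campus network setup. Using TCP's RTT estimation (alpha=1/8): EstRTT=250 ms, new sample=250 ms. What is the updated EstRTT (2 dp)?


Given: EstRTT = 250 ms, SampleRTT = 250 ms, alpha = 1/8
New EstRTT = (1 - alpha) * EstRTT + alpha * SampleRTT
(7/8) * 250 = 218.75
(1/8) * 250 = 31.25
New EstRTT = 218.75 + 31.25 = 250 ms -> 250.00 ms (2 dp)

250.00


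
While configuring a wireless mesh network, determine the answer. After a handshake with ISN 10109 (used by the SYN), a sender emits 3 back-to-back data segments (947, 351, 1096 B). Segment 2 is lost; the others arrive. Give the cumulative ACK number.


SYN uses sequence number 10109; first data byte = ISN + 1 = 10110.
Segment 1: SEQ = 10110, len = 947 B, covers [10110, 11056]
Segment 2: SEQ = 11057, len = 351 B, covers [11057, 11407] [LOST]
Segment 3: SEQ = 11408, len = 1096 B, covers [11408, 12503]
In-order data received: bytes [10110, 11056] (segments 1..1).
Segment 2 missing -> gap begins at byte 11057; later segments buffered out of order.
Cumulative ACK = next expected in-order byte = 10110 + 947 = 11057

11057


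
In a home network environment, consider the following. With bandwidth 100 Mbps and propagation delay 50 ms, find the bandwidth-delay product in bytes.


Given: bandwidth = 100 Mbps, delay = 50 ms
BDP in bits = 100 * 10^6 * 50 / 1000
BDP in bits = 5000000
BDP in bytes = 5000000 / 8 = 625000

625000


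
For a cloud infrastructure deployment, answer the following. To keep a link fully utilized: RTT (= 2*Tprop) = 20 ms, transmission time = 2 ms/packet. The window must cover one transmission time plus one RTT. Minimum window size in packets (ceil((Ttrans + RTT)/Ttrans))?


Given: Ttrans = 2 ms, RTT = 20 ms (= 2 * Tprop, Tprop = 10 ms)
Time until first ACK returns = Ttrans + RTT = 2 + 20 = 22 ms
Need W * Ttrans >= Ttrans + RTT  ->  W >= (Ttrans + RTT) / Ttrans
(Ttrans + RTT) / Ttrans = 22 / 2 = 11
W_min = ceil(11) = 11

11


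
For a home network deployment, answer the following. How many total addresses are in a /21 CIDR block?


Given: CIDR prefix /21
Host bits = 32 - 21 = 11
Total addresses = 2^11 = 2048

2048


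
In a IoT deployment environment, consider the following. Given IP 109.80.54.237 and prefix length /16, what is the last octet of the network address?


Given: IP = 109.80.54.237, prefix = /16
Subnet mask = 255.255.0.0
Last octet of IP: 237
Last octet of mask: 0
Network last octet = 237 AND 0 = 0

0


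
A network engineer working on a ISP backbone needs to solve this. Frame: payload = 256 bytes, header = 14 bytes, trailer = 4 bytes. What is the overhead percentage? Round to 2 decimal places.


Given: payload = 256 B, header = 14 B, trailer = 4 B
Overhead bytes = header + trailer = 14 + 4 = 18
Total frame = payload + overhead = 256 + 18 = 274
Overhead % = 18 / 274 * 100 = 6.5693% -> 6.57% (2 dp)

6.57


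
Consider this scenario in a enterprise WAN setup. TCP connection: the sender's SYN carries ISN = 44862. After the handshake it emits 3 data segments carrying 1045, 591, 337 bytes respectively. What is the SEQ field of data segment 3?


The SYN occupies sequence number ISN = 44862, so the first data byte is ISN + 1 = 44863.
SEQ of data segment i = (ISN + 1) + sum of payload sizes of segments 1..i-1.
Segment 1: SEQ = 44863, payload = 1045 bytes
Segment 2: SEQ = 45908, payload = 591 bytes
Segment 3: SEQ = 46499, payload = 337 bytes
SEQ of segment 3 = 44863 + 1045 + 591 = 46499

46499


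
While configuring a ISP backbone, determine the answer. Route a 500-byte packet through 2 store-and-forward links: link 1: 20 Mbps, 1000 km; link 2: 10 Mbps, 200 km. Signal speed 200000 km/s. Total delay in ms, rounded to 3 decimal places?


Packet = 500 bytes = 4000 bits. Store-and-forward: sum (t_trans + t_prop) per link.
Link 1: t_trans = 4000/(20*10^6) s = 0.2000 ms; t_prop = 1000/200000 s = 5.0000 ms; subtotal = 5.2000 ms
Link 2: t_trans = 4000/(10*10^6) s = 0.4000 ms; t_prop = 200/200000 s = 1.0000 ms; subtotal = 1.4000 ms
End-to-end = 5.2000 + 1.4000 = 6.6000 ms -> 6.600 ms (3 dp)

6.600


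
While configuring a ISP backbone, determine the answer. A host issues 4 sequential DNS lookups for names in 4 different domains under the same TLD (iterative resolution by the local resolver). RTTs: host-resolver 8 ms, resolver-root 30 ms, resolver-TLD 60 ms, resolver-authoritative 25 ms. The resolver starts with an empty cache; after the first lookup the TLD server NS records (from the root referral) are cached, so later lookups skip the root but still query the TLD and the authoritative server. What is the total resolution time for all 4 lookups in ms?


Lookup 1 (cold cache): local + root + TLD + auth = 8 + 30 + 60 + 25 = 123 ms
Lookups 2..4 (TLD NS cached -> skip root; new domain -> still ask TLD and auth): local + TLD + auth = 8 + 60 + 25 = 93 ms each
Remaining 3 lookups: 3 * 93 = 279 ms
Total = 123 + 279 = 402 ms

402


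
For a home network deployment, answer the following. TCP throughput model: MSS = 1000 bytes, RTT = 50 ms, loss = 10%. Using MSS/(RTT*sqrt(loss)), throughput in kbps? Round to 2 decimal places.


Given: MSS = 1000 bytes, RTT = 50 ms, loss = 10%
RTT in seconds = 50 / 1000 = 0.05
Loss rate = 10% = 0.1
sqrt(loss) = sqrt(0.1) = 0.316227766017
Throughput (bytes/s) = 1000 / (0.05 * 0.316227766017) = 63245.5532
Throughput (kbps) = 63245.5532 * 8 / 1000 = 505.964426 -> 505.96 kbps (2 dp)

505.96


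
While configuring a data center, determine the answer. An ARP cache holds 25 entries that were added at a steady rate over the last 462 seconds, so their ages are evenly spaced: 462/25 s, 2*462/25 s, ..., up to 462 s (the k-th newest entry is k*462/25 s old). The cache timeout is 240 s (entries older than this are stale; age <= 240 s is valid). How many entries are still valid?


Ages are k * 462/25 s for k = 1..25 (spacing = 18.4800 s).
Entry k is valid iff k * 462/25 <= 240 iff k <= 25 * 240 / 462 = 12.9870
n_valid = floor(12.9870) = 12
(n_stale = 25 - 12 = 13)

12


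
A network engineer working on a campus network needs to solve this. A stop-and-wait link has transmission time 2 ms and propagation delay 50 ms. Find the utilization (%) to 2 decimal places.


Given: Ttrans = 2 ms, Tprop = 50 ms
RTT = 2 * Tprop = 2 * 50 = 100 ms
U = Ttrans / (Ttrans + RTT)
U = 2 / (2 + 100)
U = 2 / 102 = 0.019608
U% = 1.96%

1.96


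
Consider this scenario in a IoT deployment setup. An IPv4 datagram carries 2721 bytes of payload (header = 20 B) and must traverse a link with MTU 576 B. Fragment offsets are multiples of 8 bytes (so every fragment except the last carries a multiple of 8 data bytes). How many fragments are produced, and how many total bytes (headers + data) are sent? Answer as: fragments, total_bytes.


Max data per non-final fragment = floor((MTU - header)/8)*8 = floor((576 - 20)/8)*8 = floor(556/8)*8 = 552 B
Final fragment needs no 8-byte alignment: it can carry up to MTU - header = 556 B
Non-final fragments needed = ceil((payload - 556) / 552) = ceil(2165/552) = ceil(3.9221) = 4
Number of fragments = 4 + 1 = 5
Fragment sizes (data): 4 * 552 B + 513 B (last, 513 <= 556 OK)
Total bytes sent = payload + n_frags * header = 2721 + 5*20 = 2721 + 100 = 2821 B

5, 2821


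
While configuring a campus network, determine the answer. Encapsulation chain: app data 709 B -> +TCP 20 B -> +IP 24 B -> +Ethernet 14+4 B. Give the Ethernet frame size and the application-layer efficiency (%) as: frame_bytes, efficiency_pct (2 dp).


TCP segment = 709 + 20 = 729 B
IP packet = 729 + 24 = 753 B
Ethernet frame = 753 + 14 + 4 = 771 B
Efficiency = app / frame = 709 / 771 = 0.919585 = 91.9585% -> 91.96% (2 dp)

771, 91.96


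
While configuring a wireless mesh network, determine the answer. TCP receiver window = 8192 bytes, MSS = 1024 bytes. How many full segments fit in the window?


Given: RWND = 8192 bytes, MSS = 1024 bytes
Full segments = floor(RWND / MSS)
Full segments = floor(8192 / 1024)
Full segments = floor(8.0) = 8

8


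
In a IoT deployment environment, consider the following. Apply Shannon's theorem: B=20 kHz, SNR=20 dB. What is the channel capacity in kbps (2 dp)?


Given: B = 20 kHz, SNR = 20 dB
SNR linear = 10^(20/10) = 100
1 + SNR = 101
log2(101) = 6.6582114828
C = 20 * 1000 * 6.6582114828 = 133164.2297 bps
C = 133.164230 kbps -> 133.16 kbps (2 dp)

133.16


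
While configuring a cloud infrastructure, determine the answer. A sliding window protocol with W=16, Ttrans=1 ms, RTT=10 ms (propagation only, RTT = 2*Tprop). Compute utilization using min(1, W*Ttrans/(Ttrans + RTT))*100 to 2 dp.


Given: W = 16, Ttrans = 1 ms, RTT = 10 ms (= 2 * Tprop, Tprop = 5 ms)
Cycle time = Ttrans + RTT = 1 + 10 = 11 ms (first packet sent until its ACK returns)
W * Ttrans = 16 * 1 = 16 ms of sending per cycle
W * Ttrans / (Ttrans + RTT) = 16 / 11 = 1.454545
U = min(1, 1.454545) = 1.000000
U% = 100.00%

100.00


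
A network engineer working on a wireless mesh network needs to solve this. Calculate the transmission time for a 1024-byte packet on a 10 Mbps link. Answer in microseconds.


Given: packet = 1024 bytes, bandwidth = 10 Mbps
Packet in bits = 1024 * 8 = 8192 bits
Bandwidth = 10 * 10^6 = 10000000 bps
Time = 8192 / 10000000 seconds
Time in us = 8192 * 10^6 / 10000000 = 819.2

819.2


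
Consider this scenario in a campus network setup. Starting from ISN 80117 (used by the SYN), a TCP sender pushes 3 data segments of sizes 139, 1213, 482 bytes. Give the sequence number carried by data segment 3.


The SYN occupies sequence number ISN = 80117, so the first data byte is ISN + 1 = 80118.
SEQ of data segment i = (ISN + 1) + sum of payload sizes of segments 1..i-1.
Segment 1: SEQ = 80118, payload = 139 bytes
Segment 2: SEQ = 80257, payload = 1213 bytes
Segment 3: SEQ = 81470, payload = 482 bytes
SEQ of segment 3 = 80118 + 139 + 1213 = 81470

81470


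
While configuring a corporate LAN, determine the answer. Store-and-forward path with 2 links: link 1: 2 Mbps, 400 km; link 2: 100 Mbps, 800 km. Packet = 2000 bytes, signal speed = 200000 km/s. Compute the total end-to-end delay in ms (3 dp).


Packet = 2000 bytes = 16000 bits. Store-and-forward: sum (t_trans + t_prop) per link.
Link 1: t_trans = 16000/(2*10^6) s = 8.0000 ms; t_prop = 400/200000 s = 2.0000 ms; subtotal = 10.0000 ms
Link 2: t_trans = 16000/(100*10^6) s = 0.1600 ms; t_prop = 800/200000 s = 4.0000 ms; subtotal = 4.1600 ms
End-to-end = 10.0000 + 4.1600 = 14.1600 ms -> 14.160 ms (3 dp)

14.160


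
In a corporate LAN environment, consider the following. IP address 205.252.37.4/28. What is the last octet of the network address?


Given: IP = 205.252.37.4, prefix = /28
Subnet mask = 255.255.255.240
Last octet of IP: 4
Last octet of mask: 240
Network last octet = 4 AND 240 = 0

0


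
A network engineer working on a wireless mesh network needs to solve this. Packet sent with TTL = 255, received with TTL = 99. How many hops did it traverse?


Given: initial TTL = 255, received TTL = 99
Hops = initial TTL - received TTL
Hops = 255 - 99 = 156

156


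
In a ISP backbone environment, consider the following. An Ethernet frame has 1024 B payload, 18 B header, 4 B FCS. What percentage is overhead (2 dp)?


Given: payload = 1024 B, header = 18 B, trailer = 4 B
Overhead bytes = header + trailer = 18 + 4 = 22
Total frame = payload + overhead = 1024 + 22 = 1046
Overhead % = 22 / 1046 * 100 = 2.1033% -> 2.10% (2 dp)

2.10


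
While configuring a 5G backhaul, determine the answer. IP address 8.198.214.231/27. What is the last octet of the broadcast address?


Given: IP = 8.198.214.231, prefix = /27
Host bits = 32 - 27 = 5
Network last octet = 231 AND mask = 224
Host part size = 2^5 - 1 = 31
Broadcast last octet = 224 OR 31 = 255

255


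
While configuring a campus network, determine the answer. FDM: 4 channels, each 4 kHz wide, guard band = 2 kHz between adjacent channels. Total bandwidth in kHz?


Given: 4 channels, 4 kHz each, guard = 2 kHz
Channel bandwidth = 4 * 4 = 16 kHz
Guard bands = 3 gaps * 2 kHz = 6 kHz
Total = 16 + 6 = 22 kHz

22


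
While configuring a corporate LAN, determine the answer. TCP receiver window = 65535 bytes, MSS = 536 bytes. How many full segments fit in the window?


Given: RWND = 65535 bytes, MSS = 536 bytes
Full segments = floor(RWND / MSS)
Full segments = floor(65535 / 536)
Full segments = floor(122.2668) = 122

122


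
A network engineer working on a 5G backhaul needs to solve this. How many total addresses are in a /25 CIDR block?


Given: CIDR prefix /25
Host bits = 32 - 25 = 7
Total addresses = 2^7 = 128

128


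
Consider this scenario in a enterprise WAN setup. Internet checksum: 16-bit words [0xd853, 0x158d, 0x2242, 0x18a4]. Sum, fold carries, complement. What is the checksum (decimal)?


Given words: [0xd853, 0x158d, 0x2242, 0x18a4]
Step 1: Sum all words
Raw sum = 55379 + 5517 + 8770 + 6308 = 75974
Step 2: Fold carry: (10438 + 1) = 10439
One's complement = ~10439 & 0xFFFF = 55096

55096


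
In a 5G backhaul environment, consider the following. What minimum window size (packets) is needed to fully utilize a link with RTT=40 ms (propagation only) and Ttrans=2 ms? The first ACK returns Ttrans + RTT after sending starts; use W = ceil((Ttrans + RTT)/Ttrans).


Given: Ttrans = 2 ms, RTT = 40 ms (= 2 * Tprop, Tprop = 20 ms)
Time until first ACK returns = Ttrans + RTT = 2 + 40 = 42 ms
Need W * Ttrans >= Ttrans + RTT  ->  W >= (Ttrans + RTT) / Ttrans
(Ttrans + RTT) / Ttrans = 42 / 2 = 21
W_min = ceil(21) = 21

21


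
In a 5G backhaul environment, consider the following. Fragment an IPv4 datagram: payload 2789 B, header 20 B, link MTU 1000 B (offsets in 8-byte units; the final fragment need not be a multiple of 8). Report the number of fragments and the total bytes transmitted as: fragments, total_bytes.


Max data per non-final fragment = floor((MTU - header)/8)*8 = floor((1000 - 20)/8)*8 = floor(980/8)*8 = 976 B
Final fragment needs no 8-byte alignment: it can carry up to MTU - header = 980 B
Non-final fragments needed = ceil((payload - 980) / 976) = ceil(1809/976) = ceil(1.8535) = 2
Number of fragments = 2 + 1 = 3
Fragment sizes (data): 2 * 976 B + 837 B (last, 837 <= 980 OK)
Total bytes sent = payload + n_frags * header = 2789 + 3*20 = 2789 + 60 = 2849 B

3, 2849


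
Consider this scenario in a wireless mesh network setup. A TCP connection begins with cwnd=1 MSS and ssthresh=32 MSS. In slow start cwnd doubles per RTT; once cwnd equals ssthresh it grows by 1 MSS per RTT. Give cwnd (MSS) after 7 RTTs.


RTT 0: cwnd = 1 MSS (initial)
RTT 1: cwnd = 2 MSS (slow start, doubled)
RTT 2: cwnd = 4 MSS (slow start, doubled)
RTT 3: cwnd = 8 MSS (slow start, doubled)
RTT 4: cwnd = 16 MSS (slow start, doubled)
RTT 5: cwnd = 32 MSS (slow start, doubled)
RTT 6: cwnd = 33 MSS (congestion avoidance, +1)
RTT 7: cwnd = 34 MSS (congestion avoidance, +1)

34


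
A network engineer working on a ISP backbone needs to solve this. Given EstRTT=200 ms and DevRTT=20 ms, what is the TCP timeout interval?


Given: EstRTT = 200 ms, DevRTT = 20 ms
Timeout = EstRTT + 4 * DevRTT
4 * DevRTT = 4 * 20 = 80
Timeout = 200 + 80 = 280 ms

280


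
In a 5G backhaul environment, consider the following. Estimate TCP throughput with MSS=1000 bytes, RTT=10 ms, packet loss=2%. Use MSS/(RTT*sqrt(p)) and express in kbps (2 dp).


Given: MSS = 1000 bytes, RTT = 10 ms, loss = 2%
RTT in seconds = 10 / 1000 = 0.01
Loss rate = 2% = 0.02
sqrt(loss) = sqrt(0.02) = 0.141421356237
Throughput (bytes/s) = 1000 / (0.01 * 0.141421356237) = 707106.7812
Throughput (kbps) = 707106.7812 * 8 / 1000 = 5656.854249 -> 5656.85 kbps (2 dp)

5656.85


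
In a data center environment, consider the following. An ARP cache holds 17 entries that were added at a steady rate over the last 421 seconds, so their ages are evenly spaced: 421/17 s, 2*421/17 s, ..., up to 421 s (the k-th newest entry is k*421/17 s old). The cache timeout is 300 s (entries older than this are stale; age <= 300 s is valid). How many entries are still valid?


Ages are k * 421/17 s for k = 1..17 (spacing = 24.7647 s).
Entry k is valid iff k * 421/17 <= 300 iff k <= 17 * 300 / 421 = 12.1140
n_valid = floor(12.1140) = 12
(n_stale = 17 - 12 = 5)

12


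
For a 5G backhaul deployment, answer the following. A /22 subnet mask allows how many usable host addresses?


Given: subnet mask /22
Host bits = 32 - 22 = 10
Total addresses = 2^10 = 1024
Usable hosts = 1024 - 2 (network + broadcast) = 1022

1022


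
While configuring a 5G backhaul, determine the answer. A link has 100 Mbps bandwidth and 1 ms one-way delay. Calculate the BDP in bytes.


Given: bandwidth = 100 Mbps, delay = 1 ms
BDP in bits = 100 * 10^6 * 1 / 1000
BDP in bits = 100000
BDP in bytes = 100000 / 8 = 12500

12500


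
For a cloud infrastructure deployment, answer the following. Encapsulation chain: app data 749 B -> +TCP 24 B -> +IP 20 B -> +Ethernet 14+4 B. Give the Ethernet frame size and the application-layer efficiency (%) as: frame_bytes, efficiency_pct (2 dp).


TCP segment = 749 + 24 = 773 B
IP packet = 773 + 20 = 793 B
Ethernet frame = 793 + 14 + 4 = 811 B
Efficiency = app / frame = 749 / 811 = 0.923551 = 92.3551% -> 92.36% (2 dp)

811, 92.36


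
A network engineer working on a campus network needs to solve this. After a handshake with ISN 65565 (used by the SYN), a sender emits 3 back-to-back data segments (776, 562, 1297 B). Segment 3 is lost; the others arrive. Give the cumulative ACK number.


SYN uses sequence number 65565; first data byte = ISN + 1 = 65566.
Segment 1: SEQ = 65566, len = 776 B, covers [65566, 66341]
Segment 2: SEQ = 66342, len = 562 B, covers [66342, 66903]
Segment 3: SEQ = 66904, len = 1297 B, covers [66904, 68200] [LOST]
In-order data received: bytes [65566, 66903] (segments 1..2).
Segment 3 missing -> gap begins at byte 66904.
Cumulative ACK = next expected in-order byte = 65566 + 776 + 562 = 66904

66904


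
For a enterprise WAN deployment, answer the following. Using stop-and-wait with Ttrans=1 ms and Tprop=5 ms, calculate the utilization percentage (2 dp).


Given: Ttrans = 1 ms, Tprop = 5 ms
RTT = 2 * Tprop = 2 * 5 = 10 ms
U = Ttrans / (Ttrans + RTT)
U = 1 / (1 + 10)
U = 1 / 11 = 0.090909
U% = 9.09%

9.09


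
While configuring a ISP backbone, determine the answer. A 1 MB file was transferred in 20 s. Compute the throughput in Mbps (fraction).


Given: file = 1 MB, time = 20 s
File in Mb = 1 * 8 = 8 Mb
Throughput = 8 / 20 Mbps
Throughput = 2/5 Mbps

2/5


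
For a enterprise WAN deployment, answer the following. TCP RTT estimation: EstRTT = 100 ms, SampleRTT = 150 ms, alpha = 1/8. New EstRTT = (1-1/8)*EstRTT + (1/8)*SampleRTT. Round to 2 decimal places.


Given: EstRTT = 100 ms, SampleRTT = 150 ms, alpha = 1/8
New EstRTT = (1 - alpha) * EstRTT + alpha * SampleRTT
(7/8) * 100 = 87.5
(1/8) * 150 = 18.75
New EstRTT = 87.5 + 18.75 = 106.25 ms -> 106.25 ms (2 dp)

106.25


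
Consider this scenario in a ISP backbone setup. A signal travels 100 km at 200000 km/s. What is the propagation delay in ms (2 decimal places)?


Given: distance = 100 km, speed = 200000 km/s
Delay = distance / speed = 100 / 200000 seconds
Delay in ms = 100 * 1000 / 200000
Delay = 0.5000 ms
Rounded to 2 dp = 0.50 ms

0.50


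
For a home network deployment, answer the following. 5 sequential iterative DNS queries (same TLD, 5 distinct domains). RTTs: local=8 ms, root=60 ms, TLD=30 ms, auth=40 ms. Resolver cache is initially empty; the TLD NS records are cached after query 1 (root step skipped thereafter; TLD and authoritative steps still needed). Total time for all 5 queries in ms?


Lookup 1 (cold cache): local + root + TLD + auth = 8 + 60 + 30 + 40 = 138 ms
Lookups 2..5 (TLD NS cached -> skip root; new domain -> still ask TLD and auth): local + TLD + auth = 8 + 30 + 40 = 78 ms each
Remaining 4 lookups: 4 * 78 = 312 ms
Total = 138 + 312 = 450 ms

450


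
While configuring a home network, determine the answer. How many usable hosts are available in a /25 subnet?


Given: subnet mask /25
Host bits = 32 - 25 = 7
Total addresses = 2^7 = 128
Usable hosts = 128 - 2 (network + broadcast) = 126

126


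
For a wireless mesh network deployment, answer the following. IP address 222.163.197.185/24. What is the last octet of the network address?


Given: IP = 222.163.197.185, prefix = /24
Subnet mask = 255.255.255.0
Last octet of IP: 185
Last octet of mask: 0
Network last octet = 185 AND 0 = 0

0


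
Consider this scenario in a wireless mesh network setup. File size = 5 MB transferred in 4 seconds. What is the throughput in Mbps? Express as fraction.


Given: file = 5 MB, time = 4 s
File in Mb = 5 * 8 = 40 Mb
Throughput = 40 / 4 Mbps
Throughput = 10 Mbps

10


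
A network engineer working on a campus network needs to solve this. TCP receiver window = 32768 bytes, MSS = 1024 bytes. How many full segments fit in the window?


Given: RWND = 32768 bytes, MSS = 1024 bytes
Full segments = floor(RWND / MSS)
Full segments = floor(32768 / 1024)
Full segments = floor(32.0) = 32

32


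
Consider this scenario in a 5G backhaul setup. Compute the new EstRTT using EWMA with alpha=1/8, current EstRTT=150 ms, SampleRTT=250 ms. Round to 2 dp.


Given: EstRTT = 150 ms, SampleRTT = 250 ms, alpha = 1/8
New EstRTT = (1 - alpha) * EstRTT + alpha * SampleRTT
(7/8) * 150 = 131.25
(1/8) * 250 = 31.25
New EstRTT = 131.25 + 31.25 = 162.5 ms -> 162.50 ms (2 dp)

162.50


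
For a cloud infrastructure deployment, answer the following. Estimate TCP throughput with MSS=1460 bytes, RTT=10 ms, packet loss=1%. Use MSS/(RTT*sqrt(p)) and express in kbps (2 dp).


Given: MSS = 1460 bytes, RTT = 10 ms, loss = 1%
RTT in seconds = 10 / 1000 = 0.01
Loss rate = 1% = 0.01
sqrt(loss) = sqrt(0.01) = 0.1
Throughput (bytes/s) = 1460 / (0.01 * 0.1) = 1460000.0000
Throughput (kbps) = 1460000.0000 * 8 / 1000 = 11680.000000 -> 11680.00 kbps (2 dp)

11680.00


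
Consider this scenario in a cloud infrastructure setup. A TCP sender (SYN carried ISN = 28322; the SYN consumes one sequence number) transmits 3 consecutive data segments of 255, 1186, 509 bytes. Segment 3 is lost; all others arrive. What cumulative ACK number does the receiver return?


SYN uses sequence number 28322; first data byte = ISN + 1 = 28323.
Segment 1: SEQ = 28323, len = 255 B, covers [28323, 28577]
Segment 2: SEQ = 28578, len = 1186 B, covers [28578, 29763]
Segment 3: SEQ = 29764, len = 509 B, covers [29764, 30272] [LOST]
In-order data received: bytes [28323, 29763] (segments 1..2).
Segment 3 missing -> gap begins at byte 29764.
Cumulative ACK = next expected in-order byte = 28323 + 255 + 1186 = 29764

29764


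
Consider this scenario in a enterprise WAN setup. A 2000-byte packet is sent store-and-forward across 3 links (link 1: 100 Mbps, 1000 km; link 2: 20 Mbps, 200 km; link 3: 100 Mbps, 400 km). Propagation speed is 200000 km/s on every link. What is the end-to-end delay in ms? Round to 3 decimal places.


Packet = 2000 bytes = 16000 bits. Store-and-forward: sum (t_trans + t_prop) per link.
Link 1: t_trans = 16000/(100*10^6) s = 0.1600 ms; t_prop = 1000/200000 s = 5.0000 ms; subtotal = 5.1600 ms
Link 2: t_trans = 16000/(20*10^6) s = 0.8000 ms; t_prop = 200/200000 s = 1.0000 ms; subtotal = 1.8000 ms
Link 3: t_trans = 16000/(100*10^6) s = 0.1600 ms; t_prop = 400/200000 s = 2.0000 ms; subtotal = 2.1600 ms
End-to-end = 5.1600 + 1.8000 + 2.1600 = 9.1200 ms -> 9.120 ms (3 dp)

9.120


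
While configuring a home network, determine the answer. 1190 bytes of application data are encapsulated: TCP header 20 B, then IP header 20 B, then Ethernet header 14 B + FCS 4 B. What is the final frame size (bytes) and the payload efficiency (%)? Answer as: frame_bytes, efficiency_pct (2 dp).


TCP segment = 1190 + 20 = 1210 B
IP packet = 1210 + 20 = 1230 B
Ethernet frame = 1230 + 14 + 4 = 1248 B
Efficiency = app / frame = 1190 / 1248 = 0.953526 = 95.3526% -> 95.35% (2 dp)

1248, 95.35
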